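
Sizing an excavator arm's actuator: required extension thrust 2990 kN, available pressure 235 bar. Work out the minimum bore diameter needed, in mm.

D ≈ 402 mm

Extension force acts on the full piston face: F = P × (π/4)D².
D = √(4F / (πP)) = √(4 × 2990 kN / (π × 235 bar))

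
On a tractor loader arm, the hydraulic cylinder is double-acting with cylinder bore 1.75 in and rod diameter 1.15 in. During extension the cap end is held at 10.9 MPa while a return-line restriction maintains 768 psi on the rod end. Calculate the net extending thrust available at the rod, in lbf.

F ≈ 2750 lbf

Cap-side area A_cap = π/4 × (1.75 in)² = 2.405 in^2
Rod-side annular area A_ann = π/4 × (1.75² − 1.15²) = 1.367 in^2
Net thrust = P_cap·A_cap − P_rod·A_ann = 3803 lbf − 1050 lbf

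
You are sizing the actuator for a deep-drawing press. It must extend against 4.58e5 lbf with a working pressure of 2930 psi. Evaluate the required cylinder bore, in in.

D ≈ 14.1 in

Extension force acts on the full piston face: F = P × (π/4)D².
D = √(4F / (πP)) = √(4 × 4.58e5 lbf / (π × 2930 psi))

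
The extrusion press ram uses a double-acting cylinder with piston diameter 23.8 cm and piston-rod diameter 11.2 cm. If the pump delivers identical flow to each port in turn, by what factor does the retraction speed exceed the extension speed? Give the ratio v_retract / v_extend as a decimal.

v_ret/v_ext ≈ 1.28

Cap-side area A_cap = π/4 × (23.8 cm)² = 444.9 cm^2
Rod-side annular area A_ann = π/4 × (23.8² − 11.2²) = 346.4 cm^2
For equal Q, v ∝ 1/A, so v_ret/v_ext = A_cap/A_ann.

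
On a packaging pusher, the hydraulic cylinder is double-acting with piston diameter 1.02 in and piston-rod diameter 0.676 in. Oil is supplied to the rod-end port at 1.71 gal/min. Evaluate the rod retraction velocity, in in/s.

v ≈ 14.4 in/s

Rod-side annular area A_ann = π/4 × (1.02² − 0.676²) = 0.4582 in^2
Flow into the rod-end port fills the annular volume.
v = Q / A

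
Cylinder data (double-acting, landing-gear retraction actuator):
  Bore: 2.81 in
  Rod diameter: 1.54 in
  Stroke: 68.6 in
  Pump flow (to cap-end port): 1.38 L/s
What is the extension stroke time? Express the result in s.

Cap-side area A_cap = π/4 × (2.81 in)² = 6.202 in^2
Swept volume V = A × L; t = V / Q = A·L / Q

t ≈ 5.05 s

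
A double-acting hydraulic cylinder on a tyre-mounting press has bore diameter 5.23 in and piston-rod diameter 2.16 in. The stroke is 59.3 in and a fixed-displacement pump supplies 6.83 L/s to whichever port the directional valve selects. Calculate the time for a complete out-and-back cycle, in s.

Cap-side area A_cap = π/4 × (5.23 in)² = 21.48 in^2
Rod-side annular area A_ann = π/4 × (5.23² − 2.16²) = 17.82 in^2
t_ext = A_cap·L/Q = 3.057 s
t_ret = A_ann·L/Q = 2.535 s
t_cycle = t_ext + t_ret

t ≈ 5.59 s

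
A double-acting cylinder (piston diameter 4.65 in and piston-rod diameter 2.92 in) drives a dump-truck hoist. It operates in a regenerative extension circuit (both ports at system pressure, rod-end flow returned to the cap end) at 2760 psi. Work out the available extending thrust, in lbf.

F ≈ 18500 lbf

With equal pressure on both faces, forces on the annular region cancel; the net push is pressure × rod cross-section.
Rod cross-section A_rod = π/4 × (2.92 in)² = 6.697 in^2
F = P × A_rod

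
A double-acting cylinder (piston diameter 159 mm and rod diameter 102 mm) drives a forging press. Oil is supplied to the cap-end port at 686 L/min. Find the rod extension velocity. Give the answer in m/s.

Cap-side area A_cap = π/4 × (159 mm)² = 19860 mm^2
v = Q / A

v ≈ 0.576 m/s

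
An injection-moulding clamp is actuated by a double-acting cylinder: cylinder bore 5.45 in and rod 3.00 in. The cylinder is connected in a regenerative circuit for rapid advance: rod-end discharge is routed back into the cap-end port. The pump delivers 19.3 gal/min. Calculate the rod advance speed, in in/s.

In regeneration the rod-end outflow joins the pump flow into the cap end, so the net volume the pump must supply per unit advance equals the rod cross-section area.
Rod cross-section A_rod = π/4 × (3.00 in)² = 7.069 in^2
v = Q_pump / A_rod

v ≈ 10.5 in/s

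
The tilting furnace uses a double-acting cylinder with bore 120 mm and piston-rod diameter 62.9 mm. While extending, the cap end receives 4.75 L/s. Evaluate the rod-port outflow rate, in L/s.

Q_out ≈ 3.44 L/s

Cap-side area A_cap = π/4 × (120 mm)² = 11310 mm^2
Rod-side annular area A_ann = π/4 × (120² − 62.9²) = 8202 mm^2
Piston speed v = Q_in/A_cap; rod-end outflow Q_out = v × A_ann = Q_in × A_ann/A_cap.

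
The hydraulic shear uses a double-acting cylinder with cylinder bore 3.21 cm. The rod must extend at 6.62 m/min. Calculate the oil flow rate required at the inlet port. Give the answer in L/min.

Q ≈ 5.36 L/min

Cap-side area A_cap = π/4 × (3.21 cm)² = 8.093 cm^2
Q = A × v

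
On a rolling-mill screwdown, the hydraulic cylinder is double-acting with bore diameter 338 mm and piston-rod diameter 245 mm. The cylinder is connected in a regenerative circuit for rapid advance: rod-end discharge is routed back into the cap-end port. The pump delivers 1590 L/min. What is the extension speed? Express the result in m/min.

In regeneration the rod-end outflow joins the pump flow into the cap end, so the net volume the pump must supply per unit advance equals the rod cross-section area.
Rod cross-section A_rod = π/4 × (245 mm)² = 47140 mm^2
v = Q_pump / A_rod

v ≈ 33.7 m/min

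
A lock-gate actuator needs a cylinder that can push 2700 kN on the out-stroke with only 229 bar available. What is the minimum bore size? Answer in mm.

D ≈ 387 mm

Extension force acts on the full piston face: F = P × (π/4)D².
D = √(4F / (πP)) = √(4 × 2700 kN / (π × 229 bar))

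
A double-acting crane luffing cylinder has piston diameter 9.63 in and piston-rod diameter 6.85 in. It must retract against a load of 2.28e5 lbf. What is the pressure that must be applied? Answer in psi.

P ≈ 6340 psi

Rod-side annular area A_ann = π/4 × (9.63² − 6.85²) = 35.98 in^2
Retraction: pressure acts on the annular area.
P = F / A = 2.28e5 lbf / A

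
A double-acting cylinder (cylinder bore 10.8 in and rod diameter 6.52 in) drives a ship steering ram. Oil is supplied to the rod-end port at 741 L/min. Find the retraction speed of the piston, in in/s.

Rod-side annular area A_ann = π/4 × (10.8² − 6.52²) = 58.22 in^2
Flow into the rod-end port fills the annular volume.
v = Q / A

v ≈ 12.9 in/s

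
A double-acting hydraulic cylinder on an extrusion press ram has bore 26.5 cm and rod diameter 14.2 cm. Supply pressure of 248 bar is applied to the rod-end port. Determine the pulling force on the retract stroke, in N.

Rod-side annular area A_ann = π/4 × (26.5² − 14.2²) = 393.2 cm^2
On retraction the pressure acts on the annular area (bore minus rod).
F = P × A_ann

F ≈ 9.75e5 N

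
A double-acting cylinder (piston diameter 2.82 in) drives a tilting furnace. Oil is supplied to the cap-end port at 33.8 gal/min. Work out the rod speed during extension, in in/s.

Cap-side area A_cap = π/4 × (2.82 in)² = 6.246 in^2
v = Q / A

v ≈ 20.8 in/s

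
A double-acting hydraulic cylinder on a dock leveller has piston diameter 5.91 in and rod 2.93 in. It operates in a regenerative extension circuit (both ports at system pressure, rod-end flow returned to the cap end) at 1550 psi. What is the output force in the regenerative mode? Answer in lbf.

With equal pressure on both faces, forces on the annular region cancel; the net push is pressure × rod cross-section.
Rod cross-section A_rod = π/4 × (2.93 in)² = 6.743 in^2
F = P × A_rod

F ≈ 10500 lbf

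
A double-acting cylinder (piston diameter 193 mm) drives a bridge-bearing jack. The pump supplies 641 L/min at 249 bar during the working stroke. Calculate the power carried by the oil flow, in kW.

W ≈ 266 kW

Hydraulic power = P × Q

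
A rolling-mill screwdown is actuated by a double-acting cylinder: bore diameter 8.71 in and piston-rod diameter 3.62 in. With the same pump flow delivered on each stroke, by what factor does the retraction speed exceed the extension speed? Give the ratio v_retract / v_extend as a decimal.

Cap-side area A_cap = π/4 × (8.71 in)² = 59.58 in^2
Rod-side annular area A_ann = π/4 × (8.71² − 3.62²) = 49.29 in^2
For equal Q, v ∝ 1/A, so v_ret/v_ext = A_cap/A_ann.

v_ret/v_ext ≈ 1.21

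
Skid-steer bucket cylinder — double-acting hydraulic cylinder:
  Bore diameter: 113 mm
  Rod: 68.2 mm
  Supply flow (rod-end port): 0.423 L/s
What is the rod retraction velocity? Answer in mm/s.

v ≈ 66.3 mm/s

Rod-side annular area A_ann = π/4 × (113² − 68.2²) = 6376 mm^2
Flow into the rod-end port fills the annular volume.
v = Q / A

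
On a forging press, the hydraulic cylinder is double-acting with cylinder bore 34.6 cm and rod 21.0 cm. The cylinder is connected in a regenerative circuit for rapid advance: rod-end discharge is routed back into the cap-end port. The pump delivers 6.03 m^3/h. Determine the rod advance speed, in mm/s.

In regeneration the rod-end outflow joins the pump flow into the cap end, so the net volume the pump must supply per unit advance equals the rod cross-section area.
Rod cross-section A_rod = π/4 × (21.0 cm)² = 346.4 cm^2
v = Q_pump / A_rod

v ≈ 48.4 mm/s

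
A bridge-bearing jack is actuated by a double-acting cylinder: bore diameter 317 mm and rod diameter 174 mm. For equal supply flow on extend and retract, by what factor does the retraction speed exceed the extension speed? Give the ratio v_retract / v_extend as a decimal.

v_ret/v_ext ≈ 1.43

Cap-side area A_cap = π/4 × (317 mm)² = 78920 mm^2
Rod-side annular area A_ann = π/4 × (317² − 174²) = 55150 mm^2
For equal Q, v ∝ 1/A, so v_ret/v_ext = A_cap/A_ann.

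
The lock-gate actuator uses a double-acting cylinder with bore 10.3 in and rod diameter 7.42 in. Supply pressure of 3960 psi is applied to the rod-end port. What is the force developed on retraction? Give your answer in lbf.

Rod-side annular area A_ann = π/4 × (10.3² − 7.42²) = 40.08 in^2
On retraction the pressure acts on the annular area (bore minus rod).
F = P × A_ann

F ≈ 1.59e5 lbf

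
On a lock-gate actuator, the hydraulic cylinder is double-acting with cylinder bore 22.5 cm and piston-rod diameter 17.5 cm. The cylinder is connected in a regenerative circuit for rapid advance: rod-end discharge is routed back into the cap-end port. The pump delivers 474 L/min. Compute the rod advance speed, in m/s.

v ≈ 0.328 m/s

In regeneration the rod-end outflow joins the pump flow into the cap end, so the net volume the pump must supply per unit advance equals the rod cross-section area.
Rod cross-section A_rod = π/4 × (17.5 cm)² = 240.5 cm^2
v = Q_pump / A_rod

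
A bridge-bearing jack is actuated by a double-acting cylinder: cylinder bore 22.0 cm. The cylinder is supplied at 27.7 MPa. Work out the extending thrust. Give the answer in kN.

Cap-side area A_cap = π/4 × (22.0 cm)² = 380.1 cm^2
F = P × A_cap = 27.7 MPa × A_cap

F ≈ 1050 kN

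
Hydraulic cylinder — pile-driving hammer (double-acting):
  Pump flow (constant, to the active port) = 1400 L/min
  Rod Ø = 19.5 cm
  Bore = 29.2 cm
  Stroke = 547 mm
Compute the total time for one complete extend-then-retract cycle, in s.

t ≈ 2.44 s

Cap-side area A_cap = π/4 × (29.2 cm)² = 669.7 cm^2
Rod-side annular area A_ann = π/4 × (29.2² − 19.5²) = 371.0 cm^2
t_ext = A_cap·L/Q = 1.570 s
t_ret = A_ann·L/Q = 0.8698 s
t_cycle = t_ext + t_ret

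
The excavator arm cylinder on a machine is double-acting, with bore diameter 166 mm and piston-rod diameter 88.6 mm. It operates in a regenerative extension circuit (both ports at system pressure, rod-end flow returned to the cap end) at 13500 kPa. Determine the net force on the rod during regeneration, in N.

With equal pressure on both faces, forces on the annular region cancel; the net push is pressure × rod cross-section.
Rod cross-section A_rod = π/4 × (88.6 mm)² = 6165 mm^2
F = P × A_rod

F ≈ 83200 N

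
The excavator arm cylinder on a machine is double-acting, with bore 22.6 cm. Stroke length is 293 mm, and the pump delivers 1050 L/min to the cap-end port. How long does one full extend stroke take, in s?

Cap-side area A_cap = π/4 × (22.6 cm)² = 401.1 cm^2
Swept volume V = A × L; t = V / Q = A·L / Q

t ≈ 0.672 s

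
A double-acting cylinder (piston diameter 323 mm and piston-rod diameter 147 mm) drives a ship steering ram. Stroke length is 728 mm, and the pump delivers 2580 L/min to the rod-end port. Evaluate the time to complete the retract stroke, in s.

Rod-side annular area A_ann = π/4 × (323² − 147²) = 64970 mm^2
Swept volume V = A × L; t = V / Q = A·L / Q

t ≈ 1.10 s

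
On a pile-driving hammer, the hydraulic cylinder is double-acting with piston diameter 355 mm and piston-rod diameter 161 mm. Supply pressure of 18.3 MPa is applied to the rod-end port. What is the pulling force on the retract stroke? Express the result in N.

F ≈ 1.44e6 N

Rod-side annular area A_ann = π/4 × (355² − 161²) = 78620 mm^2
On retraction the pressure acts on the annular area (bore minus rod).
F = P × A_ann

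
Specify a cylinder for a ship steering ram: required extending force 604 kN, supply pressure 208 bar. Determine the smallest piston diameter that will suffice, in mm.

Extension force acts on the full piston face: F = P × (π/4)D².
D = √(4F / (πP)) = √(4 × 604 kN / (π × 208 bar))

D ≈ 192 mm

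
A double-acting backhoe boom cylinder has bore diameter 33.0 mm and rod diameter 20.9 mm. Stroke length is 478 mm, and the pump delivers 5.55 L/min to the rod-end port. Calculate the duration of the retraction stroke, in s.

Rod-side annular area A_ann = π/4 × (33.0² − 20.9²) = 512.2 mm^2
Swept volume V = A × L; t = V / Q = A·L / Q

t ≈ 2.65 s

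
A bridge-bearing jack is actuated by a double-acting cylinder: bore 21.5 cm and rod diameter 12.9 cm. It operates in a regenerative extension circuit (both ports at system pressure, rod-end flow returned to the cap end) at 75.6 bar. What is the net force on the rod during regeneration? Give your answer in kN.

With equal pressure on both faces, forces on the annular region cancel; the net push is pressure × rod cross-section.
Rod cross-section A_rod = π/4 × (12.9 cm)² = 130.7 cm^2
F = P × A_rod

F ≈ 98.8 kN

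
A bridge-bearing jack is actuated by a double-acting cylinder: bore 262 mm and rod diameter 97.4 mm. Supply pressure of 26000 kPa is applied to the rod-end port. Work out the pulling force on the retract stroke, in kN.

F ≈ 1210 kN

Rod-side annular area A_ann = π/4 × (262² − 97.4²) = 46460 mm^2
On retraction the pressure acts on the annular area (bore minus rod).
F = P × A_ann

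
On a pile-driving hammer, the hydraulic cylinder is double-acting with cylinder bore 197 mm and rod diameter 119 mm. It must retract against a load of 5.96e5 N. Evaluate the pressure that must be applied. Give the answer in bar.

Rod-side annular area A_ann = π/4 × (197² − 119²) = 19360 mm^2
Retraction: pressure acts on the annular area.
P = F / A = 5.96e5 N / A

P ≈ 308 bar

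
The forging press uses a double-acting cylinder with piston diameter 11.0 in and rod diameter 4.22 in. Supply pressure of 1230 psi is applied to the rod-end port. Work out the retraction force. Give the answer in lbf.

Rod-side annular area A_ann = π/4 × (11.0² − 4.22²) = 81.05 in^2
On retraction the pressure acts on the annular area (bore minus rod).
F = P × A_ann

F ≈ 99700 lbf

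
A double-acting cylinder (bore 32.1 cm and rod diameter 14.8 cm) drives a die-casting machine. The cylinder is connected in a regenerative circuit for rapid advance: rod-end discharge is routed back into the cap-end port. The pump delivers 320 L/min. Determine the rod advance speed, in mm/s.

v ≈ 310 mm/s

In regeneration the rod-end outflow joins the pump flow into the cap end, so the net volume the pump must supply per unit advance equals the rod cross-section area.
Rod cross-section A_rod = π/4 × (14.8 cm)² = 172.0 cm^2
v = Q_pump / A_rod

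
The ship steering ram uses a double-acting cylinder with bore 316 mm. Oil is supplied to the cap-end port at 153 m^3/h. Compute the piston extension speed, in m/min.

Cap-side area A_cap = π/4 × (316 mm)² = 78430 mm^2
v = Q / A

v ≈ 32.5 m/min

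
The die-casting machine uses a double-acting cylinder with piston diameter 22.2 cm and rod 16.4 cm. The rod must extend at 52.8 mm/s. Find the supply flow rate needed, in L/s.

Q ≈ 2.04 L/s

Cap-side area A_cap = π/4 × (22.2 cm)² = 387.1 cm^2
Q = A × v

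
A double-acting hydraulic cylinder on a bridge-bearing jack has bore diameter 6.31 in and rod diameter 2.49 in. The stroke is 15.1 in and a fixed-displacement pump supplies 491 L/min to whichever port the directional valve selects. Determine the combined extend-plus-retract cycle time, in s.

t ≈ 1.74 s

Cap-side area A_cap = π/4 × (6.31 in)² = 31.27 in^2
Rod-side annular area A_ann = π/4 × (6.31² − 2.49²) = 26.40 in^2
t_ext = A_cap·L/Q = 0.9456 s
t_ret = A_ann·L/Q = 0.7983 s
t_cycle = t_ext + t_ret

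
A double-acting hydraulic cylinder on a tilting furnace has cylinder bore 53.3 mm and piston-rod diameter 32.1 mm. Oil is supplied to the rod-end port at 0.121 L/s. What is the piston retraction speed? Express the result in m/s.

Rod-side annular area A_ann = π/4 × (53.3² − 32.1²) = 1422 mm^2
Flow into the rod-end port fills the annular volume.
v = Q / A

v ≈ 0.0851 m/s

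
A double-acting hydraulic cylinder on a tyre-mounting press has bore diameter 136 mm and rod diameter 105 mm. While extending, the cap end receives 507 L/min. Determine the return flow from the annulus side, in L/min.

Cap-side area A_cap = π/4 × (136 mm)² = 14530 mm^2
Rod-side annular area A_ann = π/4 × (136² − 105²) = 5868 mm^2
Piston speed v = Q_in/A_cap; rod-end outflow Q_out = v × A_ann = Q_in × A_ann/A_cap.

Q_out ≈ 205 L/min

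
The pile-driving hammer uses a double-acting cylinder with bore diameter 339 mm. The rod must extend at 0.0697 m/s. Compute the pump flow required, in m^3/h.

Q ≈ 22.6 m^3/h

Cap-side area A_cap = π/4 × (339 mm)² = 90260 mm^2
Q = A × v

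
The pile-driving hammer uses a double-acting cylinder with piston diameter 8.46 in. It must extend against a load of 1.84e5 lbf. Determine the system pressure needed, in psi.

Cap-side area A_cap = π/4 × (8.46 in)² = 56.21 in^2
P = F / A = 1.84e5 lbf / A

P ≈ 3270 psi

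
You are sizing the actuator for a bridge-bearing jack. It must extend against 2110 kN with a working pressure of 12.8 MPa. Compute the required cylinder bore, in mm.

Extension force acts on the full piston face: F = P × (π/4)D².
D = √(4F / (πP)) = √(4 × 2110 kN / (π × 12.8 MPa))

D ≈ 458 mm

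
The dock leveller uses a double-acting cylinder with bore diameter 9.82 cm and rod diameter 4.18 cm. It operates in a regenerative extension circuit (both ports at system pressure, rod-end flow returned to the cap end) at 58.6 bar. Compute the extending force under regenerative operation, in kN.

With equal pressure on both faces, forces on the annular region cancel; the net push is pressure × rod cross-section.
Rod cross-section A_rod = π/4 × (4.18 cm)² = 13.72 cm^2
F = P × A_rod

F ≈ 8.04 kN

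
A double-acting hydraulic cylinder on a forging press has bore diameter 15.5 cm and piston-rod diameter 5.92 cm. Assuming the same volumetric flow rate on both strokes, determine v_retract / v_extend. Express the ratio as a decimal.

Cap-side area A_cap = π/4 × (15.5 cm)² = 188.7 cm^2
Rod-side annular area A_ann = π/4 × (15.5² − 5.92²) = 161.2 cm^2
For equal Q, v ∝ 1/A, so v_ret/v_ext = A_cap/A_ann.

v_ret/v_ext ≈ 1.17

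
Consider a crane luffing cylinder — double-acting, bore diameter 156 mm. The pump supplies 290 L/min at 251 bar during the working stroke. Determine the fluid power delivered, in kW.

W ≈ 121 kW

Hydraulic power = P × Q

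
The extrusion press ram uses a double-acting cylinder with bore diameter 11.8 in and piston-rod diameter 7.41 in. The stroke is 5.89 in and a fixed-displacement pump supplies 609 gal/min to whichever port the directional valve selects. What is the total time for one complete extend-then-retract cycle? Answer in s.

Cap-side area A_cap = π/4 × (11.8 in)² = 109.4 in^2
Rod-side annular area A_ann = π/4 × (11.8² − 7.41²) = 66.23 in^2
t_ext = A_cap·L/Q = 0.2747 s
t_ret = A_ann·L/Q = 0.1664 s
t_cycle = t_ext + t_ret

t ≈ 0.441 s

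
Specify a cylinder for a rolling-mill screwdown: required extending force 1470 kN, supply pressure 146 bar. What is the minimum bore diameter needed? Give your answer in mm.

D ≈ 358 mm

Extension force acts on the full piston face: F = P × (π/4)D².
D = √(4F / (πP)) = √(4 × 1470 kN / (π × 146 bar))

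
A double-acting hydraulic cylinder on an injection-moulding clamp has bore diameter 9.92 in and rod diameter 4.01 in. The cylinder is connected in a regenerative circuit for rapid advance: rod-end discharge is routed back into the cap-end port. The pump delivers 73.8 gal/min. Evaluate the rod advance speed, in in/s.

In regeneration the rod-end outflow joins the pump flow into the cap end, so the net volume the pump must supply per unit advance equals the rod cross-section area.
Rod cross-section A_rod = π/4 × (4.01 in)² = 12.63 in^2
v = Q_pump / A_rod

v ≈ 22.5 in/s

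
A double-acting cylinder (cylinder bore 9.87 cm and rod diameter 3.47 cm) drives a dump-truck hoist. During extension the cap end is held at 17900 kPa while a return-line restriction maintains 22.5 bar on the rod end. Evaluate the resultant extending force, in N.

F ≈ 1.22e5 N

Cap-side area A_cap = π/4 × (9.87 cm)² = 76.51 cm^2
Rod-side annular area A_ann = π/4 × (9.87² − 3.47²) = 67.05 cm^2
Net thrust = P_cap·A_cap − P_rod·A_ann = 1.370e5 N − 15090 N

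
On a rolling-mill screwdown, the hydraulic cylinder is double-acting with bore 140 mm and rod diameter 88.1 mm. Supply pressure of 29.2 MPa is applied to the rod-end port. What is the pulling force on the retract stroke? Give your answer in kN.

Rod-side annular area A_ann = π/4 × (140² − 88.1²) = 9298 mm^2
On retraction the pressure acts on the annular area (bore minus rod).
F = P × A_ann

F ≈ 271 kN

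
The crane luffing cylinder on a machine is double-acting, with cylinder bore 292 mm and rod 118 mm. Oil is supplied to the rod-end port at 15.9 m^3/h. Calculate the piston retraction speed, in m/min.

Rod-side annular area A_ann = π/4 × (292² − 118²) = 56030 mm^2
Flow into the rod-end port fills the annular volume.
v = Q / A

v ≈ 4.73 m/min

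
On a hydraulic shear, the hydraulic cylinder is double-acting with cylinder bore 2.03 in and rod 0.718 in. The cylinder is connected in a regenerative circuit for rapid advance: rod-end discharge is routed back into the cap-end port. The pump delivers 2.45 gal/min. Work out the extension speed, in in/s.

v ≈ 23.3 in/s

In regeneration the rod-end outflow joins the pump flow into the cap end, so the net volume the pump must supply per unit advance equals the rod cross-section area.
Rod cross-section A_rod = π/4 × (0.718 in)² = 0.4049 in^2
v = Q_pump / A_rod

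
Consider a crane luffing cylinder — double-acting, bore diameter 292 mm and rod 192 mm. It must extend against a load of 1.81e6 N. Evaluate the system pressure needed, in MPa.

Cap-side area A_cap = π/4 × (292 mm)² = 66970 mm^2
P = F / A = 1.81e6 N / A

P ≈ 27.0 MPa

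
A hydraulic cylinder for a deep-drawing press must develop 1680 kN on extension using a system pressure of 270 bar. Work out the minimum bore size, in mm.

D ≈ 281 mm

Extension force acts on the full piston face: F = P × (π/4)D².
D = √(4F / (πP)) = √(4 × 1680 kN / (π × 270 bar))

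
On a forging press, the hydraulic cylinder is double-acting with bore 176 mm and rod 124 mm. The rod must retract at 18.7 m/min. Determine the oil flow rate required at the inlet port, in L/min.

Q ≈ 229 L/min

Rod-side annular area A_ann = π/4 × (176² − 124²) = 12250 mm^2
Q = A × v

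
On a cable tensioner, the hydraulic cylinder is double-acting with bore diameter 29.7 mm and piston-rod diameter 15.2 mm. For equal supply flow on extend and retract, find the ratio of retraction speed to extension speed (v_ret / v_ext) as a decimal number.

v_ret/v_ext ≈ 1.35

Cap-side area A_cap = π/4 × (29.7 mm)² = 692.8 mm^2
Rod-side annular area A_ann = π/4 × (29.7² − 15.2²) = 511.3 mm^2
For equal Q, v ∝ 1/A, so v_ret/v_ext = A_cap/A_ann.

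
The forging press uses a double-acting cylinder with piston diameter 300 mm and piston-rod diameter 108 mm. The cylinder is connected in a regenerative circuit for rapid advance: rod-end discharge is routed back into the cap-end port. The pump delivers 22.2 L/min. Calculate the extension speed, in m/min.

In regeneration the rod-end outflow joins the pump flow into the cap end, so the net volume the pump must supply per unit advance equals the rod cross-section area.
Rod cross-section A_rod = π/4 × (108 mm)² = 9161 mm^2
v = Q_pump / A_rod

v ≈ 2.42 m/min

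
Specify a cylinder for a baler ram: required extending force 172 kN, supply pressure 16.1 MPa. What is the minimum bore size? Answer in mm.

Extension force acts on the full piston face: F = P × (π/4)D².
D = √(4F / (πP)) = √(4 × 172 kN / (π × 16.1 MPa))

D ≈ 117 mm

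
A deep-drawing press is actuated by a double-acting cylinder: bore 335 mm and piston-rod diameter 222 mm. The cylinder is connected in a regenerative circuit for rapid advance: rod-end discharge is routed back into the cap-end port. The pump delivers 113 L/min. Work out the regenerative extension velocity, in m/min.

In regeneration the rod-end outflow joins the pump flow into the cap end, so the net volume the pump must supply per unit advance equals the rod cross-section area.
Rod cross-section A_rod = π/4 × (222 mm)² = 38710 mm^2
v = Q_pump / A_rod

v ≈ 2.92 m/min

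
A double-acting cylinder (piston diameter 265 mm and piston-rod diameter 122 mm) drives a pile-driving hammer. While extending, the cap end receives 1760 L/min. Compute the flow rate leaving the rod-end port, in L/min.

Cap-side area A_cap = π/4 × (265 mm)² = 55150 mm^2
Rod-side annular area A_ann = π/4 × (265² − 122²) = 43460 mm^2
Piston speed v = Q_in/A_cap; rod-end outflow Q_out = v × A_ann = Q_in × A_ann/A_cap.

Q_out ≈ 1390 L/min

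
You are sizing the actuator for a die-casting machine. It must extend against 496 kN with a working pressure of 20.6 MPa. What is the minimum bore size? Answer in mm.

D ≈ 175 mm

Extension force acts on the full piston face: F = P × (π/4)D².
D = √(4F / (πP)) = √(4 × 496 kN / (π × 20.6 MPa))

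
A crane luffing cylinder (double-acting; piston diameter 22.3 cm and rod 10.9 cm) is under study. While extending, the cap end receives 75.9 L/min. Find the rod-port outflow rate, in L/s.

Cap-side area A_cap = π/4 × (22.3 cm)² = 390.6 cm^2
Rod-side annular area A_ann = π/4 × (22.3² − 10.9²) = 297.3 cm^2
Piston speed v = Q_in/A_cap; rod-end outflow Q_out = v × A_ann = Q_in × A_ann/A_cap.

Q_out ≈ 0.963 L/s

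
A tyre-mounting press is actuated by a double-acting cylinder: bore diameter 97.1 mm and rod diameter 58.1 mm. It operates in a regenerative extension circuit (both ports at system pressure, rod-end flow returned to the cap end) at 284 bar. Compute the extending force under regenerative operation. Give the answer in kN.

With equal pressure on both faces, forces on the annular region cancel; the net push is pressure × rod cross-section.
Rod cross-section A_rod = π/4 × (58.1 mm)² = 2651 mm^2
F = P × A_rod

F ≈ 75.3 kN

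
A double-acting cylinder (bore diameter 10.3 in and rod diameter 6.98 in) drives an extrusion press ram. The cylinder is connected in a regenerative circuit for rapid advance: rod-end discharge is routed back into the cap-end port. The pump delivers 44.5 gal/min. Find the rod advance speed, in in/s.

v ≈ 4.48 in/s

In regeneration the rod-end outflow joins the pump flow into the cap end, so the net volume the pump must supply per unit advance equals the rod cross-section area.
Rod cross-section A_rod = π/4 × (6.98 in)² = 38.26 in^2
v = Q_pump / A_rod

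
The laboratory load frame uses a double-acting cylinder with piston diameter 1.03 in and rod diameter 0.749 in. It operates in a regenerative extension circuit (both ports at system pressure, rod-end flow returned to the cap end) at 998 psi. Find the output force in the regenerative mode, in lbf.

With equal pressure on both faces, forces on the annular region cancel; the net push is pressure × rod cross-section.
Rod cross-section A_rod = π/4 × (0.749 in)² = 0.4406 in^2
F = P × A_rod

F ≈ 440 lbf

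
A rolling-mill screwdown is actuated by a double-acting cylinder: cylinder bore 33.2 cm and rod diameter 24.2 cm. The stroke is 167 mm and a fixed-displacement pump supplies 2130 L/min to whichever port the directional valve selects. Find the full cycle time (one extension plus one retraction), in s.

Cap-side area A_cap = π/4 × (33.2 cm)² = 865.7 cm^2
Rod-side annular area A_ann = π/4 × (33.2² − 24.2²) = 405.7 cm^2
t_ext = A_cap·L/Q = 0.4072 s
t_ret = A_ann·L/Q = 0.1909 s
t_cycle = t_ext + t_ret

t ≈ 0.598 s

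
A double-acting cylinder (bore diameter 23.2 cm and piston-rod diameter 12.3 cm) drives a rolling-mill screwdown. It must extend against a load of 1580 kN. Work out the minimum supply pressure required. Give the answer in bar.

Cap-side area A_cap = π/4 × (23.2 cm)² = 422.7 cm^2
P = F / A = 1580 kN / A

P ≈ 374 bar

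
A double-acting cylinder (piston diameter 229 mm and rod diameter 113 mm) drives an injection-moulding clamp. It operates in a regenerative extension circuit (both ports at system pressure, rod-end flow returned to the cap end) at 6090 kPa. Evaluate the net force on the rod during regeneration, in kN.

With equal pressure on both faces, forces on the annular region cancel; the net push is pressure × rod cross-section.
Rod cross-section A_rod = π/4 × (113 mm)² = 10030 mm^2
F = P × A_rod

F ≈ 61.1 kN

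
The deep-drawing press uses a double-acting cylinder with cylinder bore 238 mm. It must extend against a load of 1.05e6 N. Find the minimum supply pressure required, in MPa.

P ≈ 23.6 MPa

Cap-side area A_cap = π/4 × (238 mm)² = 44490 mm^2
P = F / A = 1.05e6 N / A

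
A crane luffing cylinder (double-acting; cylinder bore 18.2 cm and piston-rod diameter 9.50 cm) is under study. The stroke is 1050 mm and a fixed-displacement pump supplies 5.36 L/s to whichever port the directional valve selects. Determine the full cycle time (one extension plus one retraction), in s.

t ≈ 8.80 s

Cap-side area A_cap = π/4 × (18.2 cm)² = 260.2 cm^2
Rod-side annular area A_ann = π/4 × (18.2² − 9.50²) = 189.3 cm^2
t_ext = A_cap·L/Q = 5.096 s
t_ret = A_ann·L/Q = 3.708 s
t_cycle = t_ext + t_ret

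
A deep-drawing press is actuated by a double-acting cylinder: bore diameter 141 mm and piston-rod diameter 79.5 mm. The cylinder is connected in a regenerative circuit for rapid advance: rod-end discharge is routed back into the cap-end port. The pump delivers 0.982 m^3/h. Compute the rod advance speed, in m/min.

v ≈ 3.30 m/min

In regeneration the rod-end outflow joins the pump flow into the cap end, so the net volume the pump must supply per unit advance equals the rod cross-section area.
Rod cross-section A_rod = π/4 × (79.5 mm)² = 4964 mm^2
v = Q_pump / A_rod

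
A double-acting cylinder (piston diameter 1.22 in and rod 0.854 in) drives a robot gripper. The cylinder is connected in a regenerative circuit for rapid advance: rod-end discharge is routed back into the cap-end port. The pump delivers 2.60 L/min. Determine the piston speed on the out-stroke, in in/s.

In regeneration the rod-end outflow joins the pump flow into the cap end, so the net volume the pump must supply per unit advance equals the rod cross-section area.
Rod cross-section A_rod = π/4 × (0.854 in)² = 0.5728 in^2
v = Q_pump / A_rod

v ≈ 4.62 in/s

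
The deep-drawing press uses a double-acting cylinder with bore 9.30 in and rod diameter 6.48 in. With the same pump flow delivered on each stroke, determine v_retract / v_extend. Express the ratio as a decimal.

Cap-side area A_cap = π/4 × (9.30 in)² = 67.93 in^2
Rod-side annular area A_ann = π/4 × (9.30² − 6.48²) = 34.95 in^2
For equal Q, v ∝ 1/A, so v_ret/v_ext = A_cap/A_ann.

v_ret/v_ext ≈ 1.94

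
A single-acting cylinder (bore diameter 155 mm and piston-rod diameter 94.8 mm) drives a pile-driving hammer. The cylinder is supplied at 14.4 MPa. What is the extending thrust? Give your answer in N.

F ≈ 2.72e5 N

Cap-side area A_cap = π/4 × (155 mm)² = 18870 mm^2
F = P × A_cap = 14.4 MPa × A_cap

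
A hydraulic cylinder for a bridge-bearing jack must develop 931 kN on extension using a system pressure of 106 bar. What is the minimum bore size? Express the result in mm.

D ≈ 334 mm

Extension force acts on the full piston face: F = P × (π/4)D².
D = √(4F / (πP)) = √(4 × 931 kN / (π × 106 bar))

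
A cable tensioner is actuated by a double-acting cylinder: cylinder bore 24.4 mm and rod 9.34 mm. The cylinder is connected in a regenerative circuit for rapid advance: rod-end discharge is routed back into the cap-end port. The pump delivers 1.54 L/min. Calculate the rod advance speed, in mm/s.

In regeneration the rod-end outflow joins the pump flow into the cap end, so the net volume the pump must supply per unit advance equals the rod cross-section area.
Rod cross-section A_rod = π/4 × (9.34 mm)² = 68.51 mm^2
v = Q_pump / A_rod

v ≈ 375 mm/s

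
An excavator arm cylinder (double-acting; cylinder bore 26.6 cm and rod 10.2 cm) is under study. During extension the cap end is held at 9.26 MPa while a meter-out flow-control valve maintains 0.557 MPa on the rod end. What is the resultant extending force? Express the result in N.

F ≈ 4.88e5 N

Cap-side area A_cap = π/4 × (26.6 cm)² = 555.7 cm^2
Rod-side annular area A_ann = π/4 × (26.6² − 10.2²) = 474.0 cm^2
Net thrust = P_cap·A_cap − P_rod·A_ann = 5.146e5 N − 26400 N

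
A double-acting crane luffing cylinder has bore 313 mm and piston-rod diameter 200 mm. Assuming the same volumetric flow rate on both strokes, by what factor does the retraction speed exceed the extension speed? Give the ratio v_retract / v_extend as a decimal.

v_ret/v_ext ≈ 1.69

Cap-side area A_cap = π/4 × (313 mm)² = 76940 mm^2
Rod-side annular area A_ann = π/4 × (313² − 200²) = 45530 mm^2
For equal Q, v ∝ 1/A, so v_ret/v_ext = A_cap/A_ann.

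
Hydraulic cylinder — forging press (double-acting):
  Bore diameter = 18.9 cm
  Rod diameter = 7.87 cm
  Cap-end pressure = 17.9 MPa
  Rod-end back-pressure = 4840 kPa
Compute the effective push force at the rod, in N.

F ≈ 3.90e5 N

Cap-side area A_cap = π/4 × (18.9 cm)² = 280.6 cm^2
Rod-side annular area A_ann = π/4 × (18.9² − 7.87²) = 231.9 cm^2
Net thrust = P_cap·A_cap − P_rod·A_ann = 5.022e5 N − 1.122e5 N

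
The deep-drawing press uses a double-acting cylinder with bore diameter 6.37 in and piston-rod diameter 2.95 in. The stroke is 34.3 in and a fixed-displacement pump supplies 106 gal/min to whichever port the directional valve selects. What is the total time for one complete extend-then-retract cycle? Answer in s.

t ≈ 4.78 s

Cap-side area A_cap = π/4 × (6.37 in)² = 31.87 in^2
Rod-side annular area A_ann = π/4 × (6.37² − 2.95²) = 25.03 in^2
t_ext = A_cap·L/Q = 2.679 s
t_ret = A_ann·L/Q = 2.104 s
t_cycle = t_ext + t_ret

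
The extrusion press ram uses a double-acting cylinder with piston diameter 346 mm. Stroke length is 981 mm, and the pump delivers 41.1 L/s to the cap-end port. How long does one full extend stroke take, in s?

t ≈ 2.24 s

Cap-side area A_cap = π/4 × (346 mm)² = 94020 mm^2
Swept volume V = A × L; t = V / Q = A·L / Q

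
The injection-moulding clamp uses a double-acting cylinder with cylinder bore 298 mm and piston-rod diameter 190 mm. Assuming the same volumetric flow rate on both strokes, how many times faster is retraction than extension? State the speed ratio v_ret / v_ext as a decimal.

v_ret/v_ext ≈ 1.68

Cap-side area A_cap = π/4 × (298 mm)² = 69750 mm^2
Rod-side annular area A_ann = π/4 × (298² − 190²) = 41390 mm^2
For equal Q, v ∝ 1/A, so v_ret/v_ext = A_cap/A_ann.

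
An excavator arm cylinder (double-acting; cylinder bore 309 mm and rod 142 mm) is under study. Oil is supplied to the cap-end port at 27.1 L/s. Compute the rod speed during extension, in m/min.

v ≈ 21.7 m/min

Cap-side area A_cap = π/4 × (309 mm)² = 74990 mm^2
v = Q / A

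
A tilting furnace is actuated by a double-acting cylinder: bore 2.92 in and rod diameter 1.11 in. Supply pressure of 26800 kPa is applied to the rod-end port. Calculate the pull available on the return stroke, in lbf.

F ≈ 22300 lbf

Rod-side annular area A_ann = π/4 × (2.92² − 1.11²) = 5.729 in^2
On retraction the pressure acts on the annular area (bore minus rod).
F = P × A_ann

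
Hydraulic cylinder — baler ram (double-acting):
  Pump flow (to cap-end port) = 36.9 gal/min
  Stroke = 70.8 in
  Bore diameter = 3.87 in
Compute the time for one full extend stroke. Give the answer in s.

Cap-side area A_cap = π/4 × (3.87 in)² = 11.76 in^2
Swept volume V = A × L; t = V / Q = A·L / Q

t ≈ 5.86 s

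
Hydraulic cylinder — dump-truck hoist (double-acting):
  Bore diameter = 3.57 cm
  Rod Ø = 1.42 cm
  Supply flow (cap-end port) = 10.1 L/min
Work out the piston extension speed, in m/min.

v ≈ 10.1 m/min

Cap-side area A_cap = π/4 × (3.57 cm)² = 10.01 cm^2
v = Q / A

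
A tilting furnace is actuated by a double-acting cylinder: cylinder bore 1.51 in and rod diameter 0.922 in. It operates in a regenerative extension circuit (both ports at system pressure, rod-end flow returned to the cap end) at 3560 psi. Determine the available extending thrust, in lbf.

F ≈ 2380 lbf

With equal pressure on both faces, forces on the annular region cancel; the net push is pressure × rod cross-section.
Rod cross-section A_rod = π/4 × (0.922 in)² = 0.6677 in^2
F = P × A_rod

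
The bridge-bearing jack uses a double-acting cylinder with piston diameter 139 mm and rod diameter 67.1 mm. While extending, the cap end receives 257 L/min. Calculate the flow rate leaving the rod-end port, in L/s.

Q_out ≈ 3.29 L/s

Cap-side area A_cap = π/4 × (139 mm)² = 15170 mm^2
Rod-side annular area A_ann = π/4 × (139² − 67.1²) = 11640 mm^2
Piston speed v = Q_in/A_cap; rod-end outflow Q_out = v × A_ann = Q_in × A_ann/A_cap.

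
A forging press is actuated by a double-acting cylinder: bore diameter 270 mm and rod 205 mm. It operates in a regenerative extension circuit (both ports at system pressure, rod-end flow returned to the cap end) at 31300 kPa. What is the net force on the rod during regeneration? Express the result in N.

With equal pressure on both faces, forces on the annular region cancel; the net push is pressure × rod cross-section.
Rod cross-section A_rod = π/4 × (205 mm)² = 33010 mm^2
F = P × A_rod

F ≈ 1.03e6 N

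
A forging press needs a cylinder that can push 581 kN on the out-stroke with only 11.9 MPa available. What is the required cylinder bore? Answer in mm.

Extension force acts on the full piston face: F = P × (π/4)D².
D = √(4F / (πP)) = √(4 × 581 kN / (π × 11.9 MPa))

D ≈ 249 mm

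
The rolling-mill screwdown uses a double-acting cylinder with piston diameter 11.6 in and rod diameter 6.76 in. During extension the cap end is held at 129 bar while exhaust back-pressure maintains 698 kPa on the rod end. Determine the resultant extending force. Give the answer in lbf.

F ≈ 1.91e5 lbf

Cap-side area A_cap = π/4 × (11.6 in)² = 105.7 in^2
Rod-side annular area A_ann = π/4 × (11.6² − 6.76²) = 69.79 in^2
Net thrust = P_cap·A_cap − P_rod·A_ann = 1.977e5 lbf − 7066 lbf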